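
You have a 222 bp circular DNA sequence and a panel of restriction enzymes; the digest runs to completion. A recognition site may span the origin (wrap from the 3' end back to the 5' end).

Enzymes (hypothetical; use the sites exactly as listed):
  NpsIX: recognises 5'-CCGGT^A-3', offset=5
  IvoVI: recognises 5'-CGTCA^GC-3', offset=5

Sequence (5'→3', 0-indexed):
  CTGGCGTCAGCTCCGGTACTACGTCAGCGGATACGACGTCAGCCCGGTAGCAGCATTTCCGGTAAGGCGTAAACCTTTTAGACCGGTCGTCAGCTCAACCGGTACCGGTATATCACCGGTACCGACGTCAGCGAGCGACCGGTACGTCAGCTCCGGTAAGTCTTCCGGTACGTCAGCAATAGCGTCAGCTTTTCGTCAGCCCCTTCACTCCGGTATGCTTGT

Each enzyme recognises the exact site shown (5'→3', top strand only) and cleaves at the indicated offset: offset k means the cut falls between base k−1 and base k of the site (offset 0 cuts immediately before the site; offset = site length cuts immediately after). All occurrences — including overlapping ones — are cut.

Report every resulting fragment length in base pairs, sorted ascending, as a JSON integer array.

[6,6,6,7,8,8,9,10,11,11,11,12,12,13,15,15,16,17,29]

Per-enzyme occurrences:
  NpsIX CCGGTA/5: at [12, 43, 58, 98, 104, 115, 138, 152, 164, 209] ⇒ [17, 48, 63, 103, 109, 120, 143, 157, 169, 214]
  IvoVI CGTCAGC/5: at [4, 21, 36, 87, 125, 144, 170, 182, 193] ⇒ [9, 26, 41, 92, 130, 149, 175, 187, 198]

All cut coordinates (distinct, sorted): [9, 17, 26, 41, 48, 63, 92, 103, 109, 120, 130, 143, 149, 157, 169, 175, 187, 198, 214]

Fragments:
  9→17: 8 bp
  17→26: 9 bp
  26→41: 15 bp
  41→48: 7 bp
  48→63: 15 bp
  63→92: 29 bp
  92→103: 11 bp
  103→109: 6 bp
  109→120: 11 bp
  120→130: 10 bp
  130→143: 13 bp
  143→149: 6 bp
  149→157: 8 bp
  157→169: 12 bp
  169→175: 6 bp
  175→187: 12 bp
  187→198: 11 bp
  198→214: 16 bp
  214→9 (wrap): 222-214+9 = 17 bp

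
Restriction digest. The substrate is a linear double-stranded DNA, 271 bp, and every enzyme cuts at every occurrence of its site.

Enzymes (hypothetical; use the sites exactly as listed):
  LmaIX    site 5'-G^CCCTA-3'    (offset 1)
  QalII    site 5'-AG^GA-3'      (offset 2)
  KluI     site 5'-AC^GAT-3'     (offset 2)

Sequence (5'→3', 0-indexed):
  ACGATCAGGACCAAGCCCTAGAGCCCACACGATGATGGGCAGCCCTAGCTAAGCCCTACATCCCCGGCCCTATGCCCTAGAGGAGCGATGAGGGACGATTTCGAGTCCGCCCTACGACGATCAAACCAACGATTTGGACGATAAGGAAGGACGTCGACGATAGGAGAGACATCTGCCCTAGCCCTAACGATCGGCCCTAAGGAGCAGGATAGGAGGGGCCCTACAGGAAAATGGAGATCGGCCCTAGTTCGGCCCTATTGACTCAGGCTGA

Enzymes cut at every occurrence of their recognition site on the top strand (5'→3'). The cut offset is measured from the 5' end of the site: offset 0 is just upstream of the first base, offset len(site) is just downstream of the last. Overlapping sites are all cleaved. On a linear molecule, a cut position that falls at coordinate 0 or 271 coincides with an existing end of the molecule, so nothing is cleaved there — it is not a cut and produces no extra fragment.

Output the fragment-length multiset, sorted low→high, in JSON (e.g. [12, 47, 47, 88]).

[2,4,5,5,6,6,6,6,6,6,7,7,7,7,8,8,9,9,9,11,11,12,12,12,13,14,14,15,15,19]

Site scan:
  LmaIX (GCCCTA, off=1): starts [14, 41, 52, 66, 73, 108, 174, 180, 193, 217, 240, 251] → cuts [15, 42, 53, 67, 74, 109, 175, 181, 194, 218, 241, 252]
  QalII (AGGA, off=2): starts [6, 80, 143, 147, 161, 199, 205, 210, 224] → cuts [8, 82, 145, 149, 163, 201, 207, 212, 226]
  KluI (ACGAT, off=2): starts [0, 28, 94, 116, 128, 137, 156, 186] → cuts [2, 30, 96, 118, 130, 139, 158, 188]

All cut coordinates (distinct, sorted): [2, 8, 15, 30, 42, 53, 67, 74, 82, 96, 109, 118, 130, 139, 145, 149, 158, 163, 175, 181, 188, 194, 201, 207, 212, 218, 226, 241, 252]

Fragment lengths:
  [0,2): 2 bp
  [2,8): 6 bp
  [8,15): 7 bp
  [15,30): 15 bp
  [30,42): 12 bp
  [42,53): 11 bp
  [53,67): 14 bp
  [67,74): 7 bp
  [74,82): 8 bp
  [82,96): 14 bp
  [96,109): 13 bp
  [109,118): 9 bp
  [118,130): 12 bp
  [130,139): 9 bp
  [139,145): 6 bp
  [145,149): 4 bp
  [149,158): 9 bp
  [158,163): 5 bp
  [163,175): 12 bp
  [175,181): 6 bp
  [181,188): 7 bp
  [188,194): 6 bp
  [194,201): 7 bp
  [201,207): 6 bp
  [207,212): 5 bp
  [212,218): 6 bp
  [218,226): 8 bp
  [226,241): 15 bp
  [241,252): 11 bp
  [252,271): 19 bp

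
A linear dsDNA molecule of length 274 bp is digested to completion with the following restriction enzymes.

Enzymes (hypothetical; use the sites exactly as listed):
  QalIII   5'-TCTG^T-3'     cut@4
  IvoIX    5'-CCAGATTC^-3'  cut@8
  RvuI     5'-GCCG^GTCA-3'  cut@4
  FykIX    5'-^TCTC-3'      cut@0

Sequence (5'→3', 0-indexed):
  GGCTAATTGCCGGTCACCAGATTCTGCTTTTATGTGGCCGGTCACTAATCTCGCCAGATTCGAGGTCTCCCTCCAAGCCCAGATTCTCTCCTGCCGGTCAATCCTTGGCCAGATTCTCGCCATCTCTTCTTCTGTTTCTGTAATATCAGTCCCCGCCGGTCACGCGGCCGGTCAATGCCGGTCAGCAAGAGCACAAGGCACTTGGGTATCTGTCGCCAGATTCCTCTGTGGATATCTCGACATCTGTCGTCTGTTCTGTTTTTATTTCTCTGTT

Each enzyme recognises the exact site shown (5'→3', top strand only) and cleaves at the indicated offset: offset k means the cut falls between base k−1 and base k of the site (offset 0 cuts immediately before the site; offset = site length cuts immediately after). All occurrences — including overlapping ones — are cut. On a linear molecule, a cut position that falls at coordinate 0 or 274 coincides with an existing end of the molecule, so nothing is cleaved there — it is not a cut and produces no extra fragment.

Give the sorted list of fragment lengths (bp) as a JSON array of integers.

[2,2,2,4,5,5,6,6,6,6,7,8,8,10,10,11,12,12,12,12,12,13,16,18,18,19,32]

Scan for sites:
  QalIII (TCTGT, off=4): starts [130, 136, 208, 224, 242, 249, 254, 268] → cuts [134, 140, 212, 228, 246, 253, 258, 272]
  IvoIX (CCAGATTC, off=8): starts [16, 53, 78, 108, 215] → cuts [24, 61, 86, 116, 223]
  RvuI (GCCGGTCA, off=4): starts [8, 36, 92, 154, 166, 176] → cuts [12, 40, 96, 158, 170, 180]
  FykIX (TCTC, off=0): starts [48, 65, 84, 86, 114, 122, 234, 266] → cuts [48, 65, 84, 86, 114, 122, 234, 266]

All cut coordinates (distinct, sorted): [12, 24, 40, 48, 61, 65, 84, 86, 96, 114, 116, 122, 134, 140, 158, 170, 180, 212, 223, 228, 234, 246, 253, 258, 266, 272]

Fragments:
  [0,12): 12 bp
  [12,24): 12 bp
  [24,40): 16 bp
  [40,48): 8 bp
  [48,61): 13 bp
  [61,65): 4 bp
  [65,84): 19 bp
  [84,86): 2 bp
  [86,96): 10 bp
  [96,114): 18 bp
  [114,116): 2 bp
  [116,122): 6 bp
  [122,134): 12 bp
  [134,140): 6 bp
  [140,158): 18 bp
  [158,170): 12 bp
  [170,180): 10 bp
  [180,212): 32 bp
  [212,223): 11 bp
  [223,228): 5 bp
  [228,234): 6 bp
  [234,246): 12 bp
  [246,253): 7 bp
  [253,258): 5 bp
  [258,266): 8 bp
  [266,272): 6 bp
  [272,274): 2 bp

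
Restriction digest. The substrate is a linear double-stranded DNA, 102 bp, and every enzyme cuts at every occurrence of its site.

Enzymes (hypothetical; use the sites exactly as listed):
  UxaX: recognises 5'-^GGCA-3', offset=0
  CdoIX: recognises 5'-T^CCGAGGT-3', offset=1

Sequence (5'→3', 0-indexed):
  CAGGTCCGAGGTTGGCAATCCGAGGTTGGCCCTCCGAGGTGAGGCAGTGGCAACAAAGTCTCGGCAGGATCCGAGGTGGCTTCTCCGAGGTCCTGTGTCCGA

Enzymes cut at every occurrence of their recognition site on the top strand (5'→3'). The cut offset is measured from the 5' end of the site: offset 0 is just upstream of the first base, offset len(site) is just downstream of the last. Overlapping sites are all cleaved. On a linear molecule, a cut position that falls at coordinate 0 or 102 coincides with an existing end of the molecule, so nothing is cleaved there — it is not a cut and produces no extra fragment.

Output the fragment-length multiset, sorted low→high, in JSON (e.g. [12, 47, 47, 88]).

[5,6,6,8,8,9,14,14,14,18]

Per-enzyme occurrences:
  UxaX GGCA/0: at [13, 42, 48, 62] ⇒ [13, 42, 48, 62]
  CdoIX TCCGAGGT/1: at [4, 18, 32, 69, 83] ⇒ [5, 19, 33, 70, 84]

Pooled cuts: [5, 13, 19, 33, 42, 48, 62, 70, 84]

Fragment lengths:
  [0,5): 5 bp
  [5,13): 8 bp
  [13,19): 6 bp
  [19,33): 14 bp
  [33,42): 9 bp
  [42,48): 6 bp
  [48,62): 14 bp
  [62,70): 8 bp
  [70,84): 14 bp
  [84,102): 18 bp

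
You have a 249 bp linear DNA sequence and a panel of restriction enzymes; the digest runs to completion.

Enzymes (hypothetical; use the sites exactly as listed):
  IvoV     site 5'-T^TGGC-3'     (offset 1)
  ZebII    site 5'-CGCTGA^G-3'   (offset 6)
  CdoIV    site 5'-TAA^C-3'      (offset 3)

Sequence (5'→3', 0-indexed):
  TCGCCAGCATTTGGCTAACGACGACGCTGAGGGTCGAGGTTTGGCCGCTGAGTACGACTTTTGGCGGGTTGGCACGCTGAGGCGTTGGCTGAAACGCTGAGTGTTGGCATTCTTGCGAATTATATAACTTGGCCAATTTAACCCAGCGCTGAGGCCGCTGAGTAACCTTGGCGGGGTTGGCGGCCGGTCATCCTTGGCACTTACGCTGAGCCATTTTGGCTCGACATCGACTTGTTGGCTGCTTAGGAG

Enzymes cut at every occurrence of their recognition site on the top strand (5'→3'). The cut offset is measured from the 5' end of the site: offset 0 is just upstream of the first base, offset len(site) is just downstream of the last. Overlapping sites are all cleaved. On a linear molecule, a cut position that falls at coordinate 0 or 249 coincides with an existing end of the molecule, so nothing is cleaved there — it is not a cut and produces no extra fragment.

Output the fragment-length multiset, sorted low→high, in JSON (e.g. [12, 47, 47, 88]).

[2,3,4,4,5,7,7,8,9,9,10,10,11,11,11,11,12,12,14,15,15,17,19,23]

Scan for sites:
  IvoV (TTGGC, off=1): starts [10, 40, 60, 68, 84, 103, 128, 167, 176, 193, 215, 234] → cuts [11, 41, 61, 69, 85, 104, 129, 168, 177, 194, 216, 235]
  ZebII (CGCTGAG, off=6): starts [24, 45, 74, 94, 146, 155, 203] → cuts [30, 51, 80, 100, 152, 161, 209]
  CdoIV (TAAC, off=3): starts [15, 124, 138, 162] → cuts [18, 127, 141, 165]

All cut coordinates (distinct, sorted): [11, 18, 30, 41, 51, 61, 69, 80, 85, 100, 104, 127, 129, 141, 152, 161, 165, 168, 177, 194, 209, 216, 235]

Fragment lengths:
  [0,11): 11 bp
  [11,18): 7 bp
  [18,30): 12 bp
  [30,41): 11 bp
  [41,51): 10 bp
  [51,61): 10 bp
  [61,69): 8 bp
  [69,80): 11 bp
  [80,85): 5 bp
  [85,100): 15 bp
  [100,104): 4 bp
  [104,127): 23 bp
  [127,129): 2 bp
  [129,141): 12 bp
  [141,152): 11 bp
  [152,161): 9 bp
  [161,165): 4 bp
  [165,168): 3 bp
  [168,177): 9 bp
  [177,194): 17 bp
  [194,209): 15 bp
  [209,216): 7 bp
  [216,235): 19 bp
  [235,249): 14 bp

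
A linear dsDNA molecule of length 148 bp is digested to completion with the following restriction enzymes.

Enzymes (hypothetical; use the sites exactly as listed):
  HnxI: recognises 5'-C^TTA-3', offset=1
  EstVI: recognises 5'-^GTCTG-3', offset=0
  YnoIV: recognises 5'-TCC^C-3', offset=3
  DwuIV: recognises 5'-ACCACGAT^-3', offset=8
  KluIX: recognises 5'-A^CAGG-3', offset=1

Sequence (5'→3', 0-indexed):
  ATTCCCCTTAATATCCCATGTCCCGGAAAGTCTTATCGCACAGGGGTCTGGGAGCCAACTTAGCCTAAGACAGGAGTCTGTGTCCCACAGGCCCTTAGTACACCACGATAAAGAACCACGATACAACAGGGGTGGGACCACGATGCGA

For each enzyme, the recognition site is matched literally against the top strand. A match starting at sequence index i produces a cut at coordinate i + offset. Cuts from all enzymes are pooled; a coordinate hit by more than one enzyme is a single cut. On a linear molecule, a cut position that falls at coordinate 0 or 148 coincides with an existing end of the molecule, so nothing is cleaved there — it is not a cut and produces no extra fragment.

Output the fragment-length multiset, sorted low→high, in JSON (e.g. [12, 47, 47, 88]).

Site scan:
  HnxI CTTA/1: at [6, 31, 58, 93] ⇒ [7, 32, 59, 94]
  EstVI GTCTG/0: at [45, 75] ⇒ [45, 75]
  YnoIV TCCC/3: at [2, 13, 20, 82] ⇒ [5, 16, 23, 85]
  DwuIV ACCACGAT/8: at [101, 114, 136] ⇒ [109, 122, 144]
  KluIX ACAGG/1: at [39, 69, 86, 125] ⇒ [40, 70, 87, 126]

Pooled cuts: [5, 7, 16, 23, 32, 40, 45, 59, 70, 75, 85, 87, 94, 109, 122, 126, 144]

Fragments:
  [0,5): 5 bp
  [5,7): 2 bp
  [7,16): 9 bp
  [16,23): 7 bp
  [23,32): 9 bp
  [32,40): 8 bp
  [40,45): 5 bp
  [45,59): 14 bp
  [59,70): 11 bp
  [70,75): 5 bp
  [75,85): 10 bp
  [85,87): 2 bp
  [87,94): 7 bp
  [94,109): 15 bp
  [109,122): 13 bp
  [122,126): 4 bp
  [126,144): 18 bp
  [144,148): 4 bp

[2,2,4,4,5,5,5,7,7,8,9,9,10,11,13,14,15,18]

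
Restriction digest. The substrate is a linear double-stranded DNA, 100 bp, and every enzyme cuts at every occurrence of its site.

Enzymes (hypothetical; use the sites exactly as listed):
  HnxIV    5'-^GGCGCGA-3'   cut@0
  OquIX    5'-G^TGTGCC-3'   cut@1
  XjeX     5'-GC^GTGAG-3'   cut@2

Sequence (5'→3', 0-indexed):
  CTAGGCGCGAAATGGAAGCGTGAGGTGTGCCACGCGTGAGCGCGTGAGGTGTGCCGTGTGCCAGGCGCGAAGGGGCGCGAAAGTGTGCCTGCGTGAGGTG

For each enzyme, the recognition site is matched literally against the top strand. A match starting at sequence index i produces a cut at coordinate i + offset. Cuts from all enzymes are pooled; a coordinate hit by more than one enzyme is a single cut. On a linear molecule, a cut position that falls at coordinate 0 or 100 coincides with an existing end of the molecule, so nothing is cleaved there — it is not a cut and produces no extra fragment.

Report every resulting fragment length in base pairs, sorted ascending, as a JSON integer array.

[3,6,6,7,7,8,8,9,10,10,10,16]

Scan for sites:
  HnxIV GGCGCGA/0: at [3, 63, 73] ⇒ [3, 63, 73]
  OquIX GTGTGCC/1: at [24, 48, 55, 82] ⇒ [25, 49, 56, 83]
  XjeX GCGTGAG/2: at [17, 33, 41, 90] ⇒ [19, 35, 43, 92]

All cut coordinates (distinct, sorted): [3, 19, 25, 35, 43, 49, 56, 63, 73, 83, 92]

Fragment lengths:
  [0,3): 3 bp
  [3,19): 16 bp
  [19,25): 6 bp
  [25,35): 10 bp
  [35,43): 8 bp
  [43,49): 6 bp
  [49,56): 7 bp
  [56,63): 7 bp
  [63,73): 10 bp
  [73,83): 10 bp
  [83,92): 9 bp
  [92,100): 8 bp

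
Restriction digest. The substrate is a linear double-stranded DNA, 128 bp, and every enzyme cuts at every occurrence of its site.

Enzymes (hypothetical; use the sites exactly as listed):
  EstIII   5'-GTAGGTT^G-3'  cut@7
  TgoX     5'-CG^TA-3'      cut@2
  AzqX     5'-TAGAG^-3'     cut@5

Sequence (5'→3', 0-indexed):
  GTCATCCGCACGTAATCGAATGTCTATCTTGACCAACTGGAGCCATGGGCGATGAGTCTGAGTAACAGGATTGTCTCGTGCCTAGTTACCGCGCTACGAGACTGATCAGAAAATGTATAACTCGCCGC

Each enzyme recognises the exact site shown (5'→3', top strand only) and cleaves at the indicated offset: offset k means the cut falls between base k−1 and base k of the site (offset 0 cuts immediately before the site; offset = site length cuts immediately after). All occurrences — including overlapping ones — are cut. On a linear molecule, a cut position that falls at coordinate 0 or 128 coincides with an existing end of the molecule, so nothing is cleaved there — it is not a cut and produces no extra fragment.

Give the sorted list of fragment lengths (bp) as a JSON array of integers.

[12,116]

Scan for sites:
  EstIII (GTAGGTTG, off=7): no sites
  TgoX CGTA/2: at [10] ⇒ [12]
  AzqX (TAGAG, off=5): no sites

Pooled cuts: [12]

Fragments:
  [0,12): 12 bp
  [12,128): 116 bp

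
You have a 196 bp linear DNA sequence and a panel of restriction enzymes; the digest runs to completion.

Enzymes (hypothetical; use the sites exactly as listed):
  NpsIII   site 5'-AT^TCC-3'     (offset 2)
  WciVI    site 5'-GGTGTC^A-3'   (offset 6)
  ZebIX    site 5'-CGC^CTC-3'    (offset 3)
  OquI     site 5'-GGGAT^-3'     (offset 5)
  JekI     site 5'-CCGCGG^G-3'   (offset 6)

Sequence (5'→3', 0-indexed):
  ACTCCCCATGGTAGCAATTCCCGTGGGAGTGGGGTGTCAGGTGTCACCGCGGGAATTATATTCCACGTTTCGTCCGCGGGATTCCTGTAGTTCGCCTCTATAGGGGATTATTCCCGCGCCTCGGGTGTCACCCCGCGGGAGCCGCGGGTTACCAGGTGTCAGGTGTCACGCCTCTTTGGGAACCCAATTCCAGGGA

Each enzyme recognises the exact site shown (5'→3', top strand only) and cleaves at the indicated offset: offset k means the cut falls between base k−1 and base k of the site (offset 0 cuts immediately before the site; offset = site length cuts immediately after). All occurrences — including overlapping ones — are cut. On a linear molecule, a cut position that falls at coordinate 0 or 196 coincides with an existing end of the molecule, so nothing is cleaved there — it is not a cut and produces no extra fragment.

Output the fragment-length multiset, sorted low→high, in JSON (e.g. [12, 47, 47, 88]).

Site scan:
  NpsIII (ATTCC, off=2): starts [16, 59, 80, 109, 186] → cuts [18, 61, 82, 111, 188]
  WciVI (GGTGTCA, off=6): starts [32, 39, 123, 154, 161] → cuts [38, 45, 129, 160, 167]
  ZebIX (CGCCTC, off=3): starts [92, 116, 168] → cuts [95, 119, 171]
  OquI (GGGAT, off=5): starts [77, 103] → cuts [82, 108]
  JekI (CCGCGGG, off=6): starts [46, 73, 132, 141] → cuts [52, 79, 138, 147]

Pooled cuts: [18, 38, 45, 52, 61, 79, 82, 95, 108, 111, 119, 129, 138, 147, 160, 167, 171, 188]

Fragment lengths:
  [0,18): 18 bp
  [18,38): 20 bp
  [38,45): 7 bp
  [45,52): 7 bp
  [52,61): 9 bp
  [61,79): 18 bp
  [79,82): 3 bp
  [82,95): 13 bp
  [95,108): 13 bp
  [108,111): 3 bp
  [111,119): 8 bp
  [119,129): 10 bp
  [129,138): 9 bp
  [138,147): 9 bp
  [147,160): 13 bp
  [160,167): 7 bp
  [167,171): 4 bp
  [171,188): 17 bp
  [188,196): 8 bp

[3,3,4,7,7,7,8,8,9,9,9,10,13,13,13,17,18,18,20]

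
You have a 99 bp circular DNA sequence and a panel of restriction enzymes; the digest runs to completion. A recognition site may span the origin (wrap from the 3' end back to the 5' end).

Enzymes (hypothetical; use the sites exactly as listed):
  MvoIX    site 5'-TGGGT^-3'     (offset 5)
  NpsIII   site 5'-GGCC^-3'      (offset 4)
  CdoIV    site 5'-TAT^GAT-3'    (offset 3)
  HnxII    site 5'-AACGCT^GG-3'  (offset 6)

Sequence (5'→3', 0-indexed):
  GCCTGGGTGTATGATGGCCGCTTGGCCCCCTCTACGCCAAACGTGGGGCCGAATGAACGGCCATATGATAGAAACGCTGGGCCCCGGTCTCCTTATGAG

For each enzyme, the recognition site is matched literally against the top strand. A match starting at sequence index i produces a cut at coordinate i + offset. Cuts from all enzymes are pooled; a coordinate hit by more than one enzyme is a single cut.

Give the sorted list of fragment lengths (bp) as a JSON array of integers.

Site scan:
  MvoIX TGGGT/5: at [3] ⇒ [8]
  NpsIII GGCC/4: at [15, 23, 46, 58, 79, 98] ⇒ [3, 19, 27, 50, 62, 83]
  CdoIV TATGAT/3: at [9, 63] ⇒ [12, 66]
  HnxII AACGCTGG/6: at [72] ⇒ [78]

All cut coordinates (distinct, sorted): [3, 8, 12, 19, 27, 50, 62, 66, 78, 83]

Fragments:
  3→8: 5 bp
  8→12: 4 bp
  12→19: 7 bp
  19→27: 8 bp
  27→50: 23 bp
  50→62: 12 bp
  62→66: 4 bp
  66→78: 12 bp
  78→83: 5 bp
  83→3 (wrap): 99-83+3 = 19 bp

[4,4,5,5,7,8,12,12,19,23]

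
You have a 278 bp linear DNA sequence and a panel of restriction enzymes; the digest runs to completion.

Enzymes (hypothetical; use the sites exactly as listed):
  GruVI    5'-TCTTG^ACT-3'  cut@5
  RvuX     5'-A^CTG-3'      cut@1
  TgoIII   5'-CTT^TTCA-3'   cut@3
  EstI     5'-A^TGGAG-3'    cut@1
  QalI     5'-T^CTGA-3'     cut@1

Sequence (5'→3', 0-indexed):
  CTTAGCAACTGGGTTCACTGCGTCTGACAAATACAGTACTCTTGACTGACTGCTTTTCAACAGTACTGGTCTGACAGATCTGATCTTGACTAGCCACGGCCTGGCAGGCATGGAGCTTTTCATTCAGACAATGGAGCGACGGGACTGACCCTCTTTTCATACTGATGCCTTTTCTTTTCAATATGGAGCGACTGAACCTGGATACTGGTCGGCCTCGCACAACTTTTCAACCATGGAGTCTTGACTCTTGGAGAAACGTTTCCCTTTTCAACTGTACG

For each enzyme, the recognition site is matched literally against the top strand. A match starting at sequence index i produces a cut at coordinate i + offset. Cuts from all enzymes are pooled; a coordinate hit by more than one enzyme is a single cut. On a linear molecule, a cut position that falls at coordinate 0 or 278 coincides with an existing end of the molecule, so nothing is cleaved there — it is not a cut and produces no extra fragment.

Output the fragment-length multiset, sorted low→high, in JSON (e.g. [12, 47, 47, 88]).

Site scan:
  GruVI TCTTGACT/5: at [39, 83, 238] ⇒ [44, 88, 243]
  RvuX ACTG/1: at [7, 16, 44, 48, 64, 143, 160, 190, 203, 270] ⇒ [8, 17, 45, 49, 65, 144, 161, 191, 204, 271]
  TgoIII CTTTTCA/3: at [52, 115, 152, 173, 222, 263] ⇒ [55, 118, 155, 176, 225, 266]
  EstI ATGGAG/1: at [109, 130, 182, 232] ⇒ [110, 131, 183, 233]
  QalI TCTGA/1: at [22, 69, 78] ⇒ [23, 70, 79]

Pooled cuts: [8, 17, 23, 44, 45, 49, 55, 65, 70, 79, 88, 110, 118, 131, 144, 155, 161, 176, 183, 191, 204, 225, 233, 243, 266, 271]

Fragment lengths:
  [0,8): 8 bp
  [8,17): 9 bp
  [17,23): 6 bp
  [23,44): 21 bp
  [44,45): 1 bp
  [45,49): 4 bp
  [49,55): 6 bp
  [55,65): 10 bp
  [65,70): 5 bp
  [70,79): 9 bp
  [79,88): 9 bp
  [88,110): 22 bp
  [110,118): 8 bp
  [118,131): 13 bp
  [131,144): 13 bp
  [144,155): 11 bp
  [155,161): 6 bp
  [161,176): 15 bp
  [176,183): 7 bp
  [183,191): 8 bp
  [191,204): 13 bp
  [204,225): 21 bp
  [225,233): 8 bp
  [233,243): 10 bp
  [243,266): 23 bp
  [266,271): 5 bp
  [271,278): 7 bp

[1,4,5,5,6,6,6,7,7,8,8,8,8,9,9,9,10,10,11,13,13,13,15,21,21,22,23]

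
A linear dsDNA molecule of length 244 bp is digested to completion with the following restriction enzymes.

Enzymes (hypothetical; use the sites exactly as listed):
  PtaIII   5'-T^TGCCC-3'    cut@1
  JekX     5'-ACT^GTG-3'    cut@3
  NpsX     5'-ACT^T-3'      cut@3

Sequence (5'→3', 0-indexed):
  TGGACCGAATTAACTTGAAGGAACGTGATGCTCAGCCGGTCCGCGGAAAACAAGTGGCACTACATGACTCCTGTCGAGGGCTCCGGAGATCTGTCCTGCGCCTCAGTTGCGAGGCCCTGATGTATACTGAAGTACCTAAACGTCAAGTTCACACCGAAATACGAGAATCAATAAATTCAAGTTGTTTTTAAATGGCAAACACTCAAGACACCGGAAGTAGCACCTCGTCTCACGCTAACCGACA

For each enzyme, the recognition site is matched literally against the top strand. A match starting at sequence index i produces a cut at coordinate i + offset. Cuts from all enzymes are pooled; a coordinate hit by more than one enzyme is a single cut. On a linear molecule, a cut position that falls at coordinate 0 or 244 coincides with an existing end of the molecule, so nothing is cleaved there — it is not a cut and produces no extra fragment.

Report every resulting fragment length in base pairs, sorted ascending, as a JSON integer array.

[15,229]

Site scan:
  PtaIII (TTGCCC, off=1): no sites
  JekX (ACTGTG, off=3): no sites
  NpsX (ACTT, off=3): starts [12] → cuts [15]

All cut coordinates (distinct, sorted): [15]

Fragments:
  [0,15): 15 bp
  [15,244): 229 bp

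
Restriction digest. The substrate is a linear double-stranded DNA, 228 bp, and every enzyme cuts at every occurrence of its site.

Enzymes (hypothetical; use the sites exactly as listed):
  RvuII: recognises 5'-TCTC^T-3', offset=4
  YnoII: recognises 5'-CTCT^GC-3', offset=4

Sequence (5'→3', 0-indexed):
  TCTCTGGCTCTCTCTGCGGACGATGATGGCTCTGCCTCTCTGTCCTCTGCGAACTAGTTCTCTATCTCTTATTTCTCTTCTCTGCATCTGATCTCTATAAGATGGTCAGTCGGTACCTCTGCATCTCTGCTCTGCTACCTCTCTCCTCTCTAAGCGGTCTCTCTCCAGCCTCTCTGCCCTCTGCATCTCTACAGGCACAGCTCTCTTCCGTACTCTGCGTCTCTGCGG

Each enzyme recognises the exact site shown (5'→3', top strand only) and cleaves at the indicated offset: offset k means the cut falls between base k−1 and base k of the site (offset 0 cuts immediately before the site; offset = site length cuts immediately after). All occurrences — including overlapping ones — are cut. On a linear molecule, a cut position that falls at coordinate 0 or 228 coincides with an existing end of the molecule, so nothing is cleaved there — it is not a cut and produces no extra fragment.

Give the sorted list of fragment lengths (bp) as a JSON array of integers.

Scan for sites:
  RvuII TCTCT/4: at [0, 8, 10, 36, 58, 64, 73, 78, 91, 123, 139, 146, 157, 159, 170, 185, 201, 219] ⇒ [4, 12, 14, 40, 62, 68, 77, 82, 95, 127, 143, 150, 161, 163, 174, 189, 205, 223]
  YnoII CTCTGC/4: at [11, 29, 44, 79, 116, 124, 129, 171, 178, 212, 220] ⇒ [15, 33, 48, 83, 120, 128, 133, 175, 182, 216, 224]

Pooled cuts: [4, 12, 14, 15, 33, 40, 48, 62, 68, 77, 82, 83, 95, 120, 127, 128, 133, 143, 150, 161, 163, 174, 175, 182, 189, 205, 216, 223, 224]

Fragments:
  [0,4): 4 bp
  [4,12): 8 bp
  [12,14): 2 bp
  [14,15): 1 bp
  [15,33): 18 bp
  [33,40): 7 bp
  [40,48): 8 bp
  [48,62): 14 bp
  [62,68): 6 bp
  [68,77): 9 bp
  [77,82): 5 bp
  [82,83): 1 bp
  [83,95): 12 bp
  [95,120): 25 bp
  [120,127): 7 bp
  [127,128): 1 bp
  [128,133): 5 bp
  [133,143): 10 bp
  [143,150): 7 bp
  [150,161): 11 bp
  [161,163): 2 bp
  [163,174): 11 bp
  [174,175): 1 bp
  [175,182): 7 bp
  [182,189): 7 bp
  [189,205): 16 bp
  [205,216): 11 bp
  [216,223): 7 bp
  [223,224): 1 bp
  [224,228): 4 bp

[1,1,1,1,1,2,2,4,4,5,5,6,7,7,7,7,7,7,8,8,9,10,11,11,11,12,14,16,18,25]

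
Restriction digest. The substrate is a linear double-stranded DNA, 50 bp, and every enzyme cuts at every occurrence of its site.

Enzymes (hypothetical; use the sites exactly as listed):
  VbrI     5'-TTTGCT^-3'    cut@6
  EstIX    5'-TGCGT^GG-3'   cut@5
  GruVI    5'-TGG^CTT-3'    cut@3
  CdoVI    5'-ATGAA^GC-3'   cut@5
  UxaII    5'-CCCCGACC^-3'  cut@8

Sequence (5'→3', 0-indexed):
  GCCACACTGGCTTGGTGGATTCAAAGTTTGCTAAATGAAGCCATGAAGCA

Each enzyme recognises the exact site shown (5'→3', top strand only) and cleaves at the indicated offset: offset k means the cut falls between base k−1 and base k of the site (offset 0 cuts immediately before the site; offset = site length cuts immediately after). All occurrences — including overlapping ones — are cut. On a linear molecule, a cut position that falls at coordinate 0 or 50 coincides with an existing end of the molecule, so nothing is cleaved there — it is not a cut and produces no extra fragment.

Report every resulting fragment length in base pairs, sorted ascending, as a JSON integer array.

Scan for sites:
  VbrI (TTTGCT, off=6): starts [26] → cuts [32]
  EstIX (TGCGTGG, off=5): no sites
  GruVI (TGGCTT, off=3): starts [7] → cuts [10]
  CdoVI (ATGAAGC, off=5): starts [34, 42] → cuts [39, 47]
  UxaII (CCCCGACC, off=8): no sites

Pooled cuts: [10, 32, 39, 47]

Fragment lengths:
  [0,10): 10 bp
  [10,32): 22 bp
  [32,39): 7 bp
  [39,47): 8 bp
  [47,50): 3 bp

[3,7,8,10,22]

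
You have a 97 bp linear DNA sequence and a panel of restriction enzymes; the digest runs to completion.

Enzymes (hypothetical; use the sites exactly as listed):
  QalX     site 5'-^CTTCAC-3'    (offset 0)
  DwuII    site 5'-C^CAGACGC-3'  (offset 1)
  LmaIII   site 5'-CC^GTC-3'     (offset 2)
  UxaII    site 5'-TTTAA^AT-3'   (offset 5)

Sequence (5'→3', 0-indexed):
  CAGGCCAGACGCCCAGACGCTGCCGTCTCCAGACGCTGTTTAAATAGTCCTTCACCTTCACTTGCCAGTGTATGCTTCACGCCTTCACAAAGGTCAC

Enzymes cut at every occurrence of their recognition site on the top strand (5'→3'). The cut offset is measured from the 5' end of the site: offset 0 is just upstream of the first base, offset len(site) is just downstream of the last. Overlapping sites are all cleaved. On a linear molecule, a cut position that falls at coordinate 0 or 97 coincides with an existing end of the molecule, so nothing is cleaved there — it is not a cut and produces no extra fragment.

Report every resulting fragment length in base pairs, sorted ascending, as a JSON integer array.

[5,5,6,6,8,8,11,14,15,19]

Scan for sites:
  QalX (CTTCAC, off=0): starts [49, 55, 74, 82] → cuts [49, 55, 74, 82]
  DwuII (CCAGACGC, off=1): starts [4, 12, 28] → cuts [5, 13, 29]
  LmaIII (CCGTC, off=2): starts [22] → cuts [24]
  UxaII (TTTAAAT, off=5): starts [38] → cuts [43]

All cut coordinates (distinct, sorted): [5, 13, 24, 29, 43, 49, 55, 74, 82]

Fragment lengths:
  [0,5): 5 bp
  [5,13): 8 bp
  [13,24): 11 bp
  [24,29): 5 bp
  [29,43): 14 bp
  [43,49): 6 bp
  [49,55): 6 bp
  [55,74): 19 bp
  [74,82): 8 bp
  [82,97): 15 bp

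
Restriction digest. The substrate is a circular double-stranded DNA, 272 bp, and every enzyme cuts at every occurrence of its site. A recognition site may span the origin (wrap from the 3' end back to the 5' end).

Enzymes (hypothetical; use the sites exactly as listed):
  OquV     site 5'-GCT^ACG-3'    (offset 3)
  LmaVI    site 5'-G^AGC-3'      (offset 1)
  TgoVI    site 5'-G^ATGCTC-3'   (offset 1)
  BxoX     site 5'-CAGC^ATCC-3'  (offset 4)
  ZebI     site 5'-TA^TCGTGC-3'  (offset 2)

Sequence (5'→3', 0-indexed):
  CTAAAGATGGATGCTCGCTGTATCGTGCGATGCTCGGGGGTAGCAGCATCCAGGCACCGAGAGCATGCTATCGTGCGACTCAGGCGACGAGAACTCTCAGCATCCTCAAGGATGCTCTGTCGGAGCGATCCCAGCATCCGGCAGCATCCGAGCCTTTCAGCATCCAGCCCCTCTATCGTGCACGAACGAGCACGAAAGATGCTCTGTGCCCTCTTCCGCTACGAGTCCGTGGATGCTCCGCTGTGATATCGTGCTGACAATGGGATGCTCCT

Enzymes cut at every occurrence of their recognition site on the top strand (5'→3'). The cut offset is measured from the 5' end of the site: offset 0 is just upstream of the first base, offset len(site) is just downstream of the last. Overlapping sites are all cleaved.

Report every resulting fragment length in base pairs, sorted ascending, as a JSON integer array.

Per-enzyme occurrences:
  OquV GCTACG/3: at [217] ⇒ [220]
  LmaVI GAGC/1: at [60, 122, 149, 187] ⇒ [61, 123, 150, 188]
  TgoVI GATGCTC/1: at [9, 28, 110, 197, 231, 263] ⇒ [10, 29, 111, 198, 232, 264]
  BxoX CAGCATCC/4: at [43, 97, 131, 141, 157] ⇒ [47, 101, 135, 145, 161]
  ZebI TATCGTGC/2: at [20, 68, 173, 246] ⇒ [22, 70, 175, 248]

All cut coordinates (distinct, sorted): [10, 22, 29, 47, 61, 70, 101, 111, 123, 135, 145, 150, 161, 175, 188, 198, 220, 232, 248, 264]

Fragment lengths:
  10→22: 12 bp
  22→29: 7 bp
  29→47: 18 bp
  47→61: 14 bp
  61→70: 9 bp
  70→101: 31 bp
  101→111: 10 bp
  111→123: 12 bp
  123→135: 12 bp
  135→145: 10 bp
  145→150: 5 bp
  150→161: 11 bp
  161→175: 14 bp
  175→188: 13 bp
  188→198: 10 bp
  198→220: 22 bp
  220→232: 12 bp
  232→248: 16 bp
  248→264: 16 bp
  264→10 (wrap): 272-264+10 = 18 bp

[5,7,9,10,10,10,11,12,12,12,12,13,14,14,16,16,18,18,22,31]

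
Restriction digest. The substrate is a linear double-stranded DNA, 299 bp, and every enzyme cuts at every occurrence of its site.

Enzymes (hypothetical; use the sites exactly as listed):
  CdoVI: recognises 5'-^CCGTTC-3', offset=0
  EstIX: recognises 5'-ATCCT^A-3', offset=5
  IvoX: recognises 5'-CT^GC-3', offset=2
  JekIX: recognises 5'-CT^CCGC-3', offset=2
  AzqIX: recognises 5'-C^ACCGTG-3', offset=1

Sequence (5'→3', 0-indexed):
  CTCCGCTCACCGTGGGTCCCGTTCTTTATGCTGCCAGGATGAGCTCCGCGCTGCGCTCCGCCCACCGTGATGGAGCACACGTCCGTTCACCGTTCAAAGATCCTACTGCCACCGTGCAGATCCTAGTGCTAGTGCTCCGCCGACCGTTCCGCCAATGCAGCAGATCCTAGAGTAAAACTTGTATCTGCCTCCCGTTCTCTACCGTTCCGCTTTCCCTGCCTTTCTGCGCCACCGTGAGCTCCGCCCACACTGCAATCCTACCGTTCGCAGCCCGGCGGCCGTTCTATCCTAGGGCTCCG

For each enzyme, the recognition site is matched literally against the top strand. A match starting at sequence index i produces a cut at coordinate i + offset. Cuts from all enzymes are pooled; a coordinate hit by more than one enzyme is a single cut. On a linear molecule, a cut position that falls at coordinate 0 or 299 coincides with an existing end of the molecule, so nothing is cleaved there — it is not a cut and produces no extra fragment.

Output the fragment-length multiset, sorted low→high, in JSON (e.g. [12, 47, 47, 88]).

[1,2,3,3,5,5,5,6,6,7,7,7,8,8,9,10,10,10,11,12,12,13,14,14,15,16,18,18,19,25]

Scan for sites:
  CdoVI (CCGTTC, off=0): starts [18, 82, 89, 143, 191, 201, 260, 278] → cuts [18, 82, 89, 143, 191, 201, 260, 278]
  EstIX (ATCCTA, off=5): starts [99, 119, 163, 254, 285] → cuts [104, 124, 168, 259, 290]
  IvoX (CTGC, off=2): starts [30, 50, 105, 184, 215, 223, 249] → cuts [32, 52, 107, 186, 217, 225, 251]
  JekIX (CTCCGC, off=2): starts [0, 43, 55, 134, 238] → cuts [2, 45, 57, 136, 240]
  AzqIX (CACCGTG, off=1): starts [7, 62, 109, 229] → cuts [8, 63, 110, 230]

Pooled cuts: [2, 8, 18, 32, 45, 52, 57, 63, 82, 89, 104, 107, 110, 124, 136, 143, 168, 186, 191, 201, 217, 225, 230, 240, 251, 259, 260, 278, 290]

Fragment lengths:
  [0,2): 2 bp
  [2,8): 6 bp
  [8,18): 10 bp
  [18,32): 14 bp
  [32,45): 13 bp
  [45,52): 7 bp
  [52,57): 5 bp
  [57,63): 6 bp
  [63,82): 19 bp
  [82,89): 7 bp
  [89,104): 15 bp
  [104,107): 3 bp
  [107,110): 3 bp
  [110,124): 14 bp
  [124,136): 12 bp
  [136,143): 7 bp
  [143,168): 25 bp
  [168,186): 18 bp
  [186,191): 5 bp
  [191,201): 10 bp
  [201,217): 16 bp
  [217,225): 8 bp
  [225,230): 5 bp
  [230,240): 10 bp
  [240,251): 11 bp
  [251,259): 8 bp
  [259,260): 1 bp
  [260,278): 18 bp
  [278,290): 12 bp
  [290,299): 9 bp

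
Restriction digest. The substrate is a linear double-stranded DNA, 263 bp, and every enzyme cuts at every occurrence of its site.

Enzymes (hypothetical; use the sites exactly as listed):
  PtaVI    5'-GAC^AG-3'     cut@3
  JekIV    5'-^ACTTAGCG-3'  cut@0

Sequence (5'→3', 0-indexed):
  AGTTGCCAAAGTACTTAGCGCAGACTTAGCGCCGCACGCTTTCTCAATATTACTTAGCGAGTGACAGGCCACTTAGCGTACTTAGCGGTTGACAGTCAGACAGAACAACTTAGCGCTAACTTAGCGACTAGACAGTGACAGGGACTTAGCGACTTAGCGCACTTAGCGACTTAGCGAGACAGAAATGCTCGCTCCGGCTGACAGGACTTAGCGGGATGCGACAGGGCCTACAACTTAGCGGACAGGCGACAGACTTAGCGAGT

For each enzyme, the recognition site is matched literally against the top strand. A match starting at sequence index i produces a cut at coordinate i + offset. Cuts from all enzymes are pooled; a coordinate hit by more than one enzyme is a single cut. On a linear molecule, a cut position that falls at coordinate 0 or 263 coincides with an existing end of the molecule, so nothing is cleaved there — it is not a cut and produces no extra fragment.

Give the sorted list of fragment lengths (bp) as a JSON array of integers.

[2,3,4,5,6,6,7,8,8,8,9,9,10,11,11,11,11,12,12,14,14,15,17,22,28]

Site scan:
  PtaVI (GACAG, off=3): starts [62, 90, 98, 130, 136, 177, 199, 219, 240, 247] → cuts [65, 93, 101, 133, 139, 180, 202, 222, 243, 250]
  JekIV (ACTTAGCG, off=0): starts [12, 23, 51, 70, 79, 107, 118, 143, 151, 160, 168, 205, 232, 252] → cuts [12, 23, 51, 70, 79, 107, 118, 143, 151, 160, 168, 205, 232, 252]

All cut coordinates (distinct, sorted): [12, 23, 51, 65, 70, 79, 93, 101, 107, 118, 133, 139, 143, 151, 160, 168, 180, 202, 205, 222, 232, 243, 250, 252]

Fragments:
  [0,12): 12 bp
  [12,23): 11 bp
  [23,51): 28 bp
  [51,65): 14 bp
  [65,70): 5 bp
  [70,79): 9 bp
  [79,93): 14 bp
  [93,101): 8 bp
  [101,107): 6 bp
  [107,118): 11 bp
  [118,133): 15 bp
  [133,139): 6 bp
  [139,143): 4 bp
  [143,151): 8 bp
  [151,160): 9 bp
  [160,168): 8 bp
  [168,180): 12 bp
  [180,202): 22 bp
  [202,205): 3 bp
  [205,222): 17 bp
  [222,232): 10 bp
  [232,243): 11 bp
  [243,250): 7 bp
  [250,252): 2 bp
  [252,263): 11 bp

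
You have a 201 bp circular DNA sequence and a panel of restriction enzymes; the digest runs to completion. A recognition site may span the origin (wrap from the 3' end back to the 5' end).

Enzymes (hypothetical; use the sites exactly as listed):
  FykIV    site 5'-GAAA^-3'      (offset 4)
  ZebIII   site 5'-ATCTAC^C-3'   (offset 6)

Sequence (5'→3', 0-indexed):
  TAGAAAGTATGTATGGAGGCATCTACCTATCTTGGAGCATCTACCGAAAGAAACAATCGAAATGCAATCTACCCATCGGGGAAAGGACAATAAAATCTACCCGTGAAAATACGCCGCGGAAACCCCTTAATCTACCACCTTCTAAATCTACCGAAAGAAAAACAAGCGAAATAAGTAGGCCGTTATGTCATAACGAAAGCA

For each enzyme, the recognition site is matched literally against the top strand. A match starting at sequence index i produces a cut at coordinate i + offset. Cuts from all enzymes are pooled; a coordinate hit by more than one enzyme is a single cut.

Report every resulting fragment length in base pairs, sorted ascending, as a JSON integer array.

Per-enzyme occurrences:
  FykIV GAAA/4: at [2, 45, 49, 58, 80, 104, 118, 152, 156, 167, 194] ⇒ [6, 49, 53, 62, 84, 108, 122, 156, 160, 171, 198]
  ZebIII ATCTACC/6: at [20, 38, 66, 94, 129, 145] ⇒ [26, 44, 72, 100, 135, 151]

All cut coordinates (distinct, sorted): [6, 26, 44, 49, 53, 62, 72, 84, 100, 108, 122, 135, 151, 156, 160, 171, 198]

Fragment lengths:
  6→26: 20 bp
  26→44: 18 bp
  44→49: 5 bp
  49→53: 4 bp
  53→62: 9 bp
  62→72: 10 bp
  72→84: 12 bp
  84→100: 16 bp
  100→108: 8 bp
  108→122: 14 bp
  122→135: 13 bp
  135→151: 16 bp
  151→156: 5 bp
  156→160: 4 bp
  160→171: 11 bp
  171→198: 27 bp
  198→6 (wrap): 201-198+6 = 9 bp

[4,4,5,5,8,9,9,10,11,12,13,14,16,16,18,20,27]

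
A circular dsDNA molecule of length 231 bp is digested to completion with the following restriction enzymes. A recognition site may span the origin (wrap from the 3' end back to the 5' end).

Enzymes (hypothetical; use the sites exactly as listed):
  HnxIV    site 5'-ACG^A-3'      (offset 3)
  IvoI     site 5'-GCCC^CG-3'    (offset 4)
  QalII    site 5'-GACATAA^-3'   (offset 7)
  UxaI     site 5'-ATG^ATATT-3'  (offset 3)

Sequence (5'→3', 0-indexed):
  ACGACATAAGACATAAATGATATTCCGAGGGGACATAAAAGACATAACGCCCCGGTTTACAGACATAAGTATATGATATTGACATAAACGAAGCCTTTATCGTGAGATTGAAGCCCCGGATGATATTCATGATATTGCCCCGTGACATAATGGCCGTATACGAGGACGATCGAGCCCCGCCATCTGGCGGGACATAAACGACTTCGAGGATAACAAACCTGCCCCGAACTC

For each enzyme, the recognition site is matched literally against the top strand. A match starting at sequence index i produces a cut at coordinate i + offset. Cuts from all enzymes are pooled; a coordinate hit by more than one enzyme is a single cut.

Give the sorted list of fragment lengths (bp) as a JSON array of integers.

[3,3,3,5,6,6,6,7,7,9,9,9,9,10,10,12,12,16,19,20,24,26]

Site scan:
  HnxIV (ACGA, off=3): starts [0, 87, 159, 165, 197] → cuts [3, 90, 162, 168, 200]
  IvoI (GCCCCG, off=4): starts [48, 112, 136, 173, 220] → cuts [52, 116, 140, 177, 224]
  QalII (GACATAA, off=7): starts [2, 9, 31, 40, 61, 80, 143, 190] → cuts [9, 16, 38, 47, 68, 87, 150, 197]
  UxaI (ATGATATT, off=3): starts [16, 72, 119, 128] → cuts [19, 75, 122, 131]

All cut coordinates (distinct, sorted): [3, 9, 16, 19, 38, 47, 52, 68, 75, 87, 90, 116, 122, 131, 140, 150, 162, 168, 177, 197, 200, 224]

Fragment lengths:
  3→9: 6 bp
  9→16: 7 bp
  16→19: 3 bp
  19→38: 19 bp
  38→47: 9 bp
  47→52: 5 bp
  52→68: 16 bp
  68→75: 7 bp
  75→87: 12 bp
  87→90: 3 bp
  90→116: 26 bp
  116→122: 6 bp
  122→131: 9 bp
  131→140: 9 bp
  140→150: 10 bp
  150→162: 12 bp
  162→168: 6 bp
  168→177: 9 bp
  177→197: 20 bp
  197→200: 3 bp
  200→224: 24 bp
  224→3 (wrap): 231-224+3 = 10 bp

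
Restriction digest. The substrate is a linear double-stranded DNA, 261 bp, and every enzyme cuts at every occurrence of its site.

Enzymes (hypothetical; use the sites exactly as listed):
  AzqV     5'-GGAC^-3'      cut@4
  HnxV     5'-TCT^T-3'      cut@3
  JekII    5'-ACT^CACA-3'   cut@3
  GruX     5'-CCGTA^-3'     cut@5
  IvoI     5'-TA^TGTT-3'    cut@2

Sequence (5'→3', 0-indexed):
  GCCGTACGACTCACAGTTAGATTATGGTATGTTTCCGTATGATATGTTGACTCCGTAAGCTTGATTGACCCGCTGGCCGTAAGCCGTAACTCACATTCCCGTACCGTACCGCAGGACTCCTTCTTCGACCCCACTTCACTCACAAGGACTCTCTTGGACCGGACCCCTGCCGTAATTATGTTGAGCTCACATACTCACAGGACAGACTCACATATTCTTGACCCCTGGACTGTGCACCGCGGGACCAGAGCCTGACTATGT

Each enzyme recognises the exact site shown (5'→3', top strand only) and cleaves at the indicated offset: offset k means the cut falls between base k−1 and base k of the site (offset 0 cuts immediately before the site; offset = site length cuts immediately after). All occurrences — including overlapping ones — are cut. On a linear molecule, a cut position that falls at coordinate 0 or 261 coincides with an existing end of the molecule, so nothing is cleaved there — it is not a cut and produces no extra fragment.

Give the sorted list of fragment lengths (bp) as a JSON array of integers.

Per-enzyme occurrences:
  AzqV GGAC/4: at [113, 145, 155, 160, 199, 226, 241] ⇒ [117, 149, 159, 164, 203, 230, 245]
  HnxV TCTT/3: at [121, 151, 215] ⇒ [124, 154, 218]
  JekII ACTCACA/3: at [8, 88, 137, 192, 205] ⇒ [11, 91, 140, 195, 208]
  GruX CCGTA/5: at [1, 34, 52, 76, 83, 98, 103, 169] ⇒ [6, 39, 57, 81, 88, 103, 108, 174]
  IvoI TATGTT/2: at [27, 42, 176] ⇒ [29, 44, 178]

Pooled cuts: [6, 11, 29, 39, 44, 57, 81, 88, 91, 103, 108, 117, 124, 140, 149, 154, 159, 164, 174, 178, 195, 203, 208, 218, 230, 245]

Fragments:
  [0,6): 6 bp
  [6,11): 5 bp
  [11,29): 18 bp
  [29,39): 10 bp
  [39,44): 5 bp
  [44,57): 13 bp
  [57,81): 24 bp
  [81,88): 7 bp
  [88,91): 3 bp
  [91,103): 12 bp
  [103,108): 5 bp
  [108,117): 9 bp
  [117,124): 7 bp
  [124,140): 16 bp
  [140,149): 9 bp
  [149,154): 5 bp
  [154,159): 5 bp
  [159,164): 5 bp
  [164,174): 10 bp
  [174,178): 4 bp
  [178,195): 17 bp
  [195,203): 8 bp
  [203,208): 5 bp
  [208,218): 10 bp
  [218,230): 12 bp
  [230,245): 15 bp
  [245,261): 16 bp

[3,4,5,5,5,5,5,5,5,6,7,7,8,9,9,10,10,10,12,12,13,15,16,16,17,18,24]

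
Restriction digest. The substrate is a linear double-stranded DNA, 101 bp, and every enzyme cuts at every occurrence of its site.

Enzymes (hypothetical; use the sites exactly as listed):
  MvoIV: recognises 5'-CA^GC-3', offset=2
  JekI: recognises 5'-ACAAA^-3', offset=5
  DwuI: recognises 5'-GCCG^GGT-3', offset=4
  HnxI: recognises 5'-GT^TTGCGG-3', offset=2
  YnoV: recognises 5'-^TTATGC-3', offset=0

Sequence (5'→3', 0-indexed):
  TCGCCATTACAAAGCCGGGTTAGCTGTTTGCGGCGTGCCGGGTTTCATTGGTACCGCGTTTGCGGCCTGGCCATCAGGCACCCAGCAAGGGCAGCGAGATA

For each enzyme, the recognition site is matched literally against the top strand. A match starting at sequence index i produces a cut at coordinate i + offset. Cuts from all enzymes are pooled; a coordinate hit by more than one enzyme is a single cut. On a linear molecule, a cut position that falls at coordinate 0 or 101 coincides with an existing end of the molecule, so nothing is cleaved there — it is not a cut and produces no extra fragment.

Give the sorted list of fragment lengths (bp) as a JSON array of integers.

[4,8,9,10,13,13,19,25]

Site scan:
  MvoIV CAGC/2: at [82, 91] ⇒ [84, 93]
  JekI ACAAA/5: at [8] ⇒ [13]
  DwuI GCCGGGT/4: at [13, 36] ⇒ [17, 40]
  HnxI GTTTGCGG/2: at [25, 57] ⇒ [27, 59]
  YnoV (TTATGC, off=0): no sites

All cut coordinates (distinct, sorted): [13, 17, 27, 40, 59, 84, 93]

Fragment lengths:
  [0,13): 13 bp
  [13,17): 4 bp
  [17,27): 10 bp
  [27,40): 13 bp
  [40,59): 19 bp
  [59,84): 25 bp
  [84,93): 9 bp
  [93,101): 8 bp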